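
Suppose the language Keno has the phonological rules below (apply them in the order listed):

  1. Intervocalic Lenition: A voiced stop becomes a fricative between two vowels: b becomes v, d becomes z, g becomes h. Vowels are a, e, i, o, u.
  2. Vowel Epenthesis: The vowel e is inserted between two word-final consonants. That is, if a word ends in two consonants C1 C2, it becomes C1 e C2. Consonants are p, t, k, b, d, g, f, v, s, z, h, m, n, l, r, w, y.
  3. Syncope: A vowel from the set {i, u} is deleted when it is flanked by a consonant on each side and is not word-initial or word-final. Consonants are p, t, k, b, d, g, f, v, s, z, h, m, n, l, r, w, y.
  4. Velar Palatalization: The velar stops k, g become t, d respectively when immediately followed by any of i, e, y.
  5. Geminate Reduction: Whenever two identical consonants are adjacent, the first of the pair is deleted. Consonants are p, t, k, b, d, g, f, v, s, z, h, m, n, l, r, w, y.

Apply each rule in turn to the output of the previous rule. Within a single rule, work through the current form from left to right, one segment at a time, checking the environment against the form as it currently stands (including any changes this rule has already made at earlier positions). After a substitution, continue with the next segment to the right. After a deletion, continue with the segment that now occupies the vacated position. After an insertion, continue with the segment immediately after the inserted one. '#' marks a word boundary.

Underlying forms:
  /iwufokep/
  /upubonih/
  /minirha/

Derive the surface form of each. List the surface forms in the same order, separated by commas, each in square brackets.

[iwfotep], [upvonh], [mnrha]

/iwufokep/:
  1 Intervocalic Lenition: no change — [iwufokep]
  2 Vowel Epenthesis: no change — [iwufokep]
  3 Syncope: [iwufokep] → [iwfokep]
  4 Velar Palatalization: [iwfokep] → [iwfotep]
  5 Geminate Reduction: no change — [iwfotep]
/upubonih/:
  1 Intervocalic Lenition: [upubonih] → [upuvonih]
  2 Vowel Epenthesis: no change — [upuvonih]
  3 Syncope: [upuvonih] → [upvonh]
  4 Velar Palatalization: no change — [upvonh]
  5 Geminate Reduction: no change — [upvonh]
/minirha/:
  1 Intervocalic Lenition: no change — [minirha]
  2 Vowel Epenthesis: no change — [minirha]
  3 Syncope: [minirha] → [mnrha]
  4 Velar Palatalization: no change — [mnrha]
  5 Geminate Reduction: no change — [mnrha]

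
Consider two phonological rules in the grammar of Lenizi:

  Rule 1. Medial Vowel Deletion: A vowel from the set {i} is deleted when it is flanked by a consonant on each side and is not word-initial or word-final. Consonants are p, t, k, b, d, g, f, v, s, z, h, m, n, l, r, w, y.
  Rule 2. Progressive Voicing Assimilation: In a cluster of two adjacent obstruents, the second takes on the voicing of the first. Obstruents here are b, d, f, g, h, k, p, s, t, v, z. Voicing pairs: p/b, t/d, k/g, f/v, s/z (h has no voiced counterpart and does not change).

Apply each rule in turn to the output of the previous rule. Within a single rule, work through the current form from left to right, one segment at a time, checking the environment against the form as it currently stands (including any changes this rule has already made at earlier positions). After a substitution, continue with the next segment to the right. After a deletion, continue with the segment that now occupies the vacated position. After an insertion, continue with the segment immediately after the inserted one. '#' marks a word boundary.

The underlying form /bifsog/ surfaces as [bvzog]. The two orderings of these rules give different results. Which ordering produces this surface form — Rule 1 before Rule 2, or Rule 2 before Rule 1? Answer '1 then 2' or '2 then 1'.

1 then 2

Order 1 then 2:
  1 Medial Vowel Deletion: [bifsog] → [bfsog]
  2 Progressive Voicing Assimilation: [bfsog] → [bvzog]
  result: [bvzog]
Order 2 then 1:
  2 Progressive Voicing Assimilation: no change — [bifsog]
  1 Medial Vowel Deletion: [bifsog] → [bfsog]
  result: [bfsog]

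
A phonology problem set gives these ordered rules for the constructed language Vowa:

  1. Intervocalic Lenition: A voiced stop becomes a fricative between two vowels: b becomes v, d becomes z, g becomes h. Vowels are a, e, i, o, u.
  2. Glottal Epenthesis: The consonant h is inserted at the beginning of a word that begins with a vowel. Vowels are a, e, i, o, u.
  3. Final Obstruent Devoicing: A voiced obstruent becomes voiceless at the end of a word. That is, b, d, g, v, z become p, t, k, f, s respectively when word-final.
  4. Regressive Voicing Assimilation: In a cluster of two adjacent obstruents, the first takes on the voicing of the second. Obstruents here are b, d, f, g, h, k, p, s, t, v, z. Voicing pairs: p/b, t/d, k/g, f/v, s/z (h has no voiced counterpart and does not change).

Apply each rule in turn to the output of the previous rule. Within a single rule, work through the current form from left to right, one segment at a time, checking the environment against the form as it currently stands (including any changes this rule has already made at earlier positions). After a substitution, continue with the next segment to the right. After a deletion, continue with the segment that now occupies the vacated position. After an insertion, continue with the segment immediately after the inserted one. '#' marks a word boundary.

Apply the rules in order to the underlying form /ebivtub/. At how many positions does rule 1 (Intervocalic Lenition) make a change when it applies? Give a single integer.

1

1 Intervocalic Lenition: [ebivtub] → [evivtub]
2 Glottal Epenthesis: [evivtub] → [hevivtub]
3 Final Obstruent Devoicing: [hevivtub] → [hevivtup]
4 Regressive Voicing Assimilation: [hevivtup] → [heviftup]
Rule 1 changed 1 position(s).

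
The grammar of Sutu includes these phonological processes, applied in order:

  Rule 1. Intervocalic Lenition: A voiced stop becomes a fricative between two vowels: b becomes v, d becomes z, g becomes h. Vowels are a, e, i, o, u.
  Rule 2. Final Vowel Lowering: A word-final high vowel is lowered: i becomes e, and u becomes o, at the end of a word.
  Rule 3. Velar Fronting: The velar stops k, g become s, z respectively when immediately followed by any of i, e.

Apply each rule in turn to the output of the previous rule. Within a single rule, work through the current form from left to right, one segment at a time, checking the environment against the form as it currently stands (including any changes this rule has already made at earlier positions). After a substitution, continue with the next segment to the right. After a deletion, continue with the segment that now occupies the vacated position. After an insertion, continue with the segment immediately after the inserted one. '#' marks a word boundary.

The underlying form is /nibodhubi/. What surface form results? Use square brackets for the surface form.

[nivodhuve]

Rule 1 Intervocalic Lenition: [nibodhubi] → [nivodhuvi]
Rule 2 Final Vowel Lowering: [nivodhuvi] → [nivodhuve]
Rule 3 Velar Fronting: no change — [nivodhuve]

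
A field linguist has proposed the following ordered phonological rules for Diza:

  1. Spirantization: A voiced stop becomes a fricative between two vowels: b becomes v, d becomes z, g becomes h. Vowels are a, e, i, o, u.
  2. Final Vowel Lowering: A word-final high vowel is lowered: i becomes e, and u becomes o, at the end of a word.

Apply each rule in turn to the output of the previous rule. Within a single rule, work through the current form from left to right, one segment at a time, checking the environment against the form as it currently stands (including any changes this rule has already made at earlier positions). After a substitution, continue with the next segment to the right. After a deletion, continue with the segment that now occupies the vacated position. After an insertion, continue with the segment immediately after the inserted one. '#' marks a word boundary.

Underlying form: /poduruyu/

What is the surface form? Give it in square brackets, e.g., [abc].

[pozuruyo]

1 Spirantization: [poduruyu] → [pozuruyu]
2 Final Vowel Lowering: [pozuruyu] → [pozuruyo]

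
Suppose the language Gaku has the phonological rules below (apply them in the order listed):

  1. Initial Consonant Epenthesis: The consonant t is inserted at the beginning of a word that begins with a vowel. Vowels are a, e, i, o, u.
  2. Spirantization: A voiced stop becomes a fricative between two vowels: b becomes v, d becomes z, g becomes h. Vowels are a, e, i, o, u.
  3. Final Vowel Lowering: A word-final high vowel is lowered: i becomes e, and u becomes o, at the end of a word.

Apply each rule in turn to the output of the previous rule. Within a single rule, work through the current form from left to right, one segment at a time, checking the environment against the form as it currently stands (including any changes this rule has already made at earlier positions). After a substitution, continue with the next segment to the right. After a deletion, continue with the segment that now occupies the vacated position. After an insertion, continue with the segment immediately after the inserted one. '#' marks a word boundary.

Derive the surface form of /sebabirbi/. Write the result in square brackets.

[sevavirbe]

1 Initial Consonant Epenthesis: no change — [sebabirbi]
2 Spirantization: [sebabirbi] → [sevavirbi]
3 Final Vowel Lowering: [sevavirbi] → [sevavirbe]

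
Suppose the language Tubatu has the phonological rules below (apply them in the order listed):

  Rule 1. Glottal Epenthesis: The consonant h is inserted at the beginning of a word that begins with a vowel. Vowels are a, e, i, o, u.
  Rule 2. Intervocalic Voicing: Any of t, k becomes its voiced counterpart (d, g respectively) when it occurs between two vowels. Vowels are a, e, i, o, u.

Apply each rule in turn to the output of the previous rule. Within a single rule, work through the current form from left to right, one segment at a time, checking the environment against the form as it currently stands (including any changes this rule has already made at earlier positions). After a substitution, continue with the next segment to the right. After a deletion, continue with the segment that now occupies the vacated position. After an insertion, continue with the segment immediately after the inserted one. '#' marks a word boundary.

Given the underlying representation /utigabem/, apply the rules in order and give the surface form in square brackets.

[hudigabem]

Rule 1 Glottal Epenthesis: [utigabem] → [hutigabem]
Rule 2 Intervocalic Voicing: [hutigabem] → [hudigabem]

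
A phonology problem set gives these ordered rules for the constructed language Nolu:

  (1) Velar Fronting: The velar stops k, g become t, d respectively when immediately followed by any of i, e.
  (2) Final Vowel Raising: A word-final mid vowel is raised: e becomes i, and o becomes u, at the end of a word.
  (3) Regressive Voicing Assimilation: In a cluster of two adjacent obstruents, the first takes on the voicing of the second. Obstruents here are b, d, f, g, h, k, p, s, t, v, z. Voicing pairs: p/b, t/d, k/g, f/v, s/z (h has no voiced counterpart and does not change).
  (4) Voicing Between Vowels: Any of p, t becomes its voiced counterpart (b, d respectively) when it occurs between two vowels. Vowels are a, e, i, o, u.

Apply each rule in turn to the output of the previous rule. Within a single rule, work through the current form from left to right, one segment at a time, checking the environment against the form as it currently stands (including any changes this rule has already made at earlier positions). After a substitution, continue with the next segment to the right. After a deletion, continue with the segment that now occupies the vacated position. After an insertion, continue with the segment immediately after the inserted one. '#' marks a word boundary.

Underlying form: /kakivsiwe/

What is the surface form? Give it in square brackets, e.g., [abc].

[kadifsiwi]

(1) Velar Fronting: [kakivsiwe] → [kativsiwe]
(2) Final Vowel Raising: [kativsiwe] → [kativsiwi]
(3) Regressive Voicing Assimilation: [kativsiwi] → [katifsiwi]
(4) Voicing Between Vowels: [katifsiwi] → [kadifsiwi]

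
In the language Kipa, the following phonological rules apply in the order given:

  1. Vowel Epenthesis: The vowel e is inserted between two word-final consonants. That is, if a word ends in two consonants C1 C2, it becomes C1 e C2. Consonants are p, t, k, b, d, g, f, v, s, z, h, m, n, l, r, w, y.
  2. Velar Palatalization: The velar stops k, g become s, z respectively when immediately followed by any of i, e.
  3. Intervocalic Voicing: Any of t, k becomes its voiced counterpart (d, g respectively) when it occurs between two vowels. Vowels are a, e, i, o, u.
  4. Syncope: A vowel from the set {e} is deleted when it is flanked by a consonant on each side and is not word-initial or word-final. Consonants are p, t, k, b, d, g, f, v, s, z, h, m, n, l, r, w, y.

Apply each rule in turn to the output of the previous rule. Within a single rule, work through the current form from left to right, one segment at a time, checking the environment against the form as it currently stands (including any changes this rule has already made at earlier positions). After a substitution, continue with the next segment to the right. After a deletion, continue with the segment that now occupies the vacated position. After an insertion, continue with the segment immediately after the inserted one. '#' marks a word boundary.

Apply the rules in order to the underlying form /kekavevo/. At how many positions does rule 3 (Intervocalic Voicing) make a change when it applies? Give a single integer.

1

1 Vowel Epenthesis: no change — [kekavevo]
2 Velar Palatalization: [kekavevo] → [sekavevo]
3 Intervocalic Voicing: [sekavevo] → [segavevo]
4 Syncope: [segavevo] → [sgavvo]
Rule 3 changed 1 position(s).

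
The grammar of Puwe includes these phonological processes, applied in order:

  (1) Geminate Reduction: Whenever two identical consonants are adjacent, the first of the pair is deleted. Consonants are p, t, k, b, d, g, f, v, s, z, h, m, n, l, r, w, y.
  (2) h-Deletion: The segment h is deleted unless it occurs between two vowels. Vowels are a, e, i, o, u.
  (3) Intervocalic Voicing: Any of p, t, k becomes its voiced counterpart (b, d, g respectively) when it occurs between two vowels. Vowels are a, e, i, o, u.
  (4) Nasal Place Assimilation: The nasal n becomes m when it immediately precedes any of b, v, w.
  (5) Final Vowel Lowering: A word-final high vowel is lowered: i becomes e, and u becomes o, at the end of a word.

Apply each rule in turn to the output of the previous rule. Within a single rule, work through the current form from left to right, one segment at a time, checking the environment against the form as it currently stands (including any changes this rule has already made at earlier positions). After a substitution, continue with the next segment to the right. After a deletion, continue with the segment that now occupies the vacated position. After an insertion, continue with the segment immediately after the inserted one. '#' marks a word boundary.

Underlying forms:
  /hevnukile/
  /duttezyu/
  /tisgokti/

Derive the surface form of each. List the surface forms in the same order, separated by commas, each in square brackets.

[evnugile], [dudezyo], [tisgokte]

/hevnukile/:
  (1) Geminate Reduction: no change — [hevnukile]
  (2) h-Deletion: [hevnukile] → [evnukile]
  (3) Intervocalic Voicing: [evnukile] → [evnugile]
  (4) Nasal Place Assimilation: no change — [evnugile]
  (5) Final Vowel Lowering: no change — [evnugile]
/duttezyu/:
  (1) Geminate Reduction: [duttezyu] → [dutezyu]
  (2) h-Deletion: no change — [dutezyu]
  (3) Intervocalic Voicing: [dutezyu] → [dudezyu]
  (4) Nasal Place Assimilation: no change — [dudezyu]
  (5) Final Vowel Lowering: [dudezyu] → [dudezyo]
/tisgokti/:
  (1) Geminate Reduction: no change — [tisgokti]
  (2) h-Deletion: no change — [tisgokti]
  (3) Intervocalic Voicing: no change — [tisgokti]
  (4) Nasal Place Assimilation: no change — [tisgokti]
  (5) Final Vowel Lowering: [tisgokti] → [tisgokte]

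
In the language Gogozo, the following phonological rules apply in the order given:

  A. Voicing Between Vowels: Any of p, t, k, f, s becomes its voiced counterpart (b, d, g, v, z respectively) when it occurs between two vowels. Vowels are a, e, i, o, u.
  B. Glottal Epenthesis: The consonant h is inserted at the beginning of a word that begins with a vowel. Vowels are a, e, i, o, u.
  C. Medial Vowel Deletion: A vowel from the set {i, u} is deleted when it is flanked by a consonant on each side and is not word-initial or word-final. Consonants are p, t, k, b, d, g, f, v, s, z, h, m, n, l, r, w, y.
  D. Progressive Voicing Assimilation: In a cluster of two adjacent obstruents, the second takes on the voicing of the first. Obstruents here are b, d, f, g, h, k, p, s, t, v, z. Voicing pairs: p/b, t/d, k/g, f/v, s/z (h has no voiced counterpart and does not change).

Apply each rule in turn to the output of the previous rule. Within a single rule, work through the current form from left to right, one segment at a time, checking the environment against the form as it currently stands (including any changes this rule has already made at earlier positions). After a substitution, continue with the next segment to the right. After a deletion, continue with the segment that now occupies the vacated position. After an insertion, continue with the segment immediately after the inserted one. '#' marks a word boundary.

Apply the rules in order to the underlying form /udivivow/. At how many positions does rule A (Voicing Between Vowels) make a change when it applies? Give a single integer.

A Voicing Between Vowels: no change — [udivivow]
B Glottal Epenthesis: [udivivow] → [hudivivow]
C Medial Vowel Deletion: [hudivivow] → [hdvvow]
D Progressive Voicing Assimilation: [hdvvow] → [htffow]
Rule A changed 0 position(s).

0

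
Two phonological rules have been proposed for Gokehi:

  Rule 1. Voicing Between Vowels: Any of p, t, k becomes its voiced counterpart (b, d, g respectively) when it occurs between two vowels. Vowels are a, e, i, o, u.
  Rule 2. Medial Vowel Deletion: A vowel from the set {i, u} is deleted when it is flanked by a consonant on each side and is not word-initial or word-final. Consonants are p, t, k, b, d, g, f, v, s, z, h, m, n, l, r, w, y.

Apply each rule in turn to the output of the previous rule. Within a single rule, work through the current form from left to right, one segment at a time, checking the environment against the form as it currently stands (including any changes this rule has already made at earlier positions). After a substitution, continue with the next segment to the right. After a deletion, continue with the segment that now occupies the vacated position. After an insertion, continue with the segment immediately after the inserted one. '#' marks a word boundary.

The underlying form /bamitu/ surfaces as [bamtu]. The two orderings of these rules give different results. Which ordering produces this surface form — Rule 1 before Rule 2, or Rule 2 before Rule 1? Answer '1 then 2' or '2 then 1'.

2 then 1

Order 1 then 2:
  1 Voicing Between Vowels: [bamitu] → [bamidu]
  2 Medial Vowel Deletion: [bamidu] → [bamdu]
  result: [bamdu]
Order 2 then 1:
  2 Medial Vowel Deletion: [bamitu] → [bamtu]
  1 Voicing Between Vowels: no change — [bamtu]
  result: [bamtu]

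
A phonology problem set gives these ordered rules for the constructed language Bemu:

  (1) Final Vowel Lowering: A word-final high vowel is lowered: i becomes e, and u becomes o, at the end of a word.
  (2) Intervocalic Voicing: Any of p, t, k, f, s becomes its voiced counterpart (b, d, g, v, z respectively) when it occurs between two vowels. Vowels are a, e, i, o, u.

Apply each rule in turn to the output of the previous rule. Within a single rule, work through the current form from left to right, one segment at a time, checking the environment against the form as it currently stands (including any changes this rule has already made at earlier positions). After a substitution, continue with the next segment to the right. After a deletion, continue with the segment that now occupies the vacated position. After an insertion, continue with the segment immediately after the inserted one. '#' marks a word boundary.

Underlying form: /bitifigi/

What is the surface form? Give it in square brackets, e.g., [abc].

(1) Final Vowel Lowering: [bitifigi] → [bitifige]
(2) Intervocalic Voicing: [bitifige] → [bidivige]

[bidivige]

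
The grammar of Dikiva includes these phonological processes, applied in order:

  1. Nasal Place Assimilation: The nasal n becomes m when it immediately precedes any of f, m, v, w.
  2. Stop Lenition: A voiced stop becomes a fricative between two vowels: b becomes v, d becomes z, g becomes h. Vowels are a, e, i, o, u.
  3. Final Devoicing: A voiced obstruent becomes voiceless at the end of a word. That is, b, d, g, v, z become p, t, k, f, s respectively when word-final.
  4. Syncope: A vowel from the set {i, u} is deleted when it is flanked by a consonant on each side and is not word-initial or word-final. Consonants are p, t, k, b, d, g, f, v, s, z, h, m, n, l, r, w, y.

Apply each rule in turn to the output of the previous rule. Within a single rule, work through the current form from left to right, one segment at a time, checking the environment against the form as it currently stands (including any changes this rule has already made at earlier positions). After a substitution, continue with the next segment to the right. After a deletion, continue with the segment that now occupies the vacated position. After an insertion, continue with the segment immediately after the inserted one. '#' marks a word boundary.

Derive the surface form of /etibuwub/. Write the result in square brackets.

1 Nasal Place Assimilation: no change — [etibuwub]
2 Stop Lenition: [etibuwub] → [etivuwub]
3 Final Devoicing: [etivuwub] → [etivuwup]
4 Syncope: [etivuwup] → [etvwp]

[etvwp]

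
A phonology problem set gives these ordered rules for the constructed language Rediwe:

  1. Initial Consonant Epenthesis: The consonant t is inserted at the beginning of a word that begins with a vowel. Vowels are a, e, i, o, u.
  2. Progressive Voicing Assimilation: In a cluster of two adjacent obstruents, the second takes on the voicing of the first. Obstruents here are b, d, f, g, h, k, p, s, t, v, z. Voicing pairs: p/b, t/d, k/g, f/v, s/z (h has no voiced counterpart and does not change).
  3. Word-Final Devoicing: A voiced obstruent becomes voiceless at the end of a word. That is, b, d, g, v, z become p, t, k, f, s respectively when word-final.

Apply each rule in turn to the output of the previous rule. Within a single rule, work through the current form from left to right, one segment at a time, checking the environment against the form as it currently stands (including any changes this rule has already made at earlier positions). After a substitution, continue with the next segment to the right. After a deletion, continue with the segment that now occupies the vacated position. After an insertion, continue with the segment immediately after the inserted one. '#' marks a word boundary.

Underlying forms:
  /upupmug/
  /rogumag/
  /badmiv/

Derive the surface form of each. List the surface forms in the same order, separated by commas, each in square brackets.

[tupupmuk], [rogumak], [badmif]

/upupmug/:
  1 Initial Consonant Epenthesis: [upupmug] → [tupupmug]
  2 Progressive Voicing Assimilation: no change — [tupupmug]
  3 Word-Final Devoicing: [tupupmug] → [tupupmuk]
/rogumag/:
  1 Initial Consonant Epenthesis: no change — [rogumag]
  2 Progressive Voicing Assimilation: no change — [rogumag]
  3 Word-Final Devoicing: [rogumag] → [rogumak]
/badmiv/:
  1 Initial Consonant Epenthesis: no change — [badmiv]
  2 Progressive Voicing Assimilation: no change — [badmiv]
  3 Word-Final Devoicing: [badmiv] → [badmif]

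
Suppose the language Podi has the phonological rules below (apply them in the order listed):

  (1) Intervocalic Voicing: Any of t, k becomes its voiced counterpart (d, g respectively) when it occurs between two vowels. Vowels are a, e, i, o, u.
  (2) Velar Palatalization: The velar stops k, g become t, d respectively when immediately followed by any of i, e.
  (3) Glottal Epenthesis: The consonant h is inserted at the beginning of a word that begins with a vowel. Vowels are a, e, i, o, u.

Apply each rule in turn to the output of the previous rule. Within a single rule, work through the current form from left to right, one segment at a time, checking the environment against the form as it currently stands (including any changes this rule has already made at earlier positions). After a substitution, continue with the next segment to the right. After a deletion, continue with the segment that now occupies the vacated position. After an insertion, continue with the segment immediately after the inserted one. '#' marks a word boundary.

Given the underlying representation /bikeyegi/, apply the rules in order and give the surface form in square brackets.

(1) Intervocalic Voicing: [bikeyegi] → [bigeyegi]
(2) Velar Palatalization: [bigeyegi] → [bideyedi]
(3) Glottal Epenthesis: no change — [bideyedi]

[bideyedi]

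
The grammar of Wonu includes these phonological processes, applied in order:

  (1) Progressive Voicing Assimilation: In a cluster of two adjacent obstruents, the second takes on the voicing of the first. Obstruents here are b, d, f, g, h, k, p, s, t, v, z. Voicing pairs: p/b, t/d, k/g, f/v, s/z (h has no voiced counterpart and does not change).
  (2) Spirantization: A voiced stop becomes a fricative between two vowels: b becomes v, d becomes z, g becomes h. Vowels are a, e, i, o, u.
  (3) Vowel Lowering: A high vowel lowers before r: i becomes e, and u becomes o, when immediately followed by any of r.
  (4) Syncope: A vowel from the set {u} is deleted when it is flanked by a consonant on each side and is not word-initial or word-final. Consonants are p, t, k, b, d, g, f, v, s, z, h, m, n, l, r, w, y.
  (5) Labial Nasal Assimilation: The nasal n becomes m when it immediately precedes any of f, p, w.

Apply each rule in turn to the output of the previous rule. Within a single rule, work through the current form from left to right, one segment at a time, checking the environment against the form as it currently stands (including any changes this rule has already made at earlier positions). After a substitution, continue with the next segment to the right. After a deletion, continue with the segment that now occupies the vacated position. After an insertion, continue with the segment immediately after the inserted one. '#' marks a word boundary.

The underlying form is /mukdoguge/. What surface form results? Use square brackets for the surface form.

(1) Progressive Voicing Assimilation: [mukdoguge] → [muktoguge]
(2) Spirantization: [muktoguge] → [muktohuhe]
(3) Vowel Lowering: no change — [muktohuhe]
(4) Syncope: [muktohuhe] → [mktohhe]
(5) Labial Nasal Assimilation: no change — [mktohhe]

[mktohhe]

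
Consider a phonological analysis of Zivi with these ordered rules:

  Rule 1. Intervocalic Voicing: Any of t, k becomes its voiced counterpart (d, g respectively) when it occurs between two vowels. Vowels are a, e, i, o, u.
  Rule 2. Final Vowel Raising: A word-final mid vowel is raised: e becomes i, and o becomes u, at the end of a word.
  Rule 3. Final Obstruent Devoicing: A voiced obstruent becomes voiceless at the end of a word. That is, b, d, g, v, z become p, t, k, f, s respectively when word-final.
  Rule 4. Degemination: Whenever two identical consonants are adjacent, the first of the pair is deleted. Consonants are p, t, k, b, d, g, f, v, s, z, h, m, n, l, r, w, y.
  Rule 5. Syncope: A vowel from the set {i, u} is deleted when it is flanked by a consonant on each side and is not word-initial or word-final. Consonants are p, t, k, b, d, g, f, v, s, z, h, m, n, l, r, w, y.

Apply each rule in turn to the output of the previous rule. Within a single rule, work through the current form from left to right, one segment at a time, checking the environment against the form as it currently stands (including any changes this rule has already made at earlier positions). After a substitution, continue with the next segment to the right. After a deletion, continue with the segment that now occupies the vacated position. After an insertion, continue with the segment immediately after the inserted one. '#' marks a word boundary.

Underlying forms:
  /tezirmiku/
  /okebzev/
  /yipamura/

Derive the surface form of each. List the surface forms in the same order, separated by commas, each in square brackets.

/tezirmiku/:
  Rule 1 Intervocalic Voicing: [tezirmiku] → [tezirmigu]
  Rule 2 Final Vowel Raising: no change — [tezirmigu]
  Rule 3 Final Obstruent Devoicing: no change — [tezirmigu]
  Rule 4 Degemination: no change — [tezirmigu]
  Rule 5 Syncope: [tezirmigu] → [tezrmgu]
/okebzev/:
  Rule 1 Intervocalic Voicing: [okebzev] → [ogebzev]
  Rule 2 Final Vowel Raising: no change — [ogebzev]
  Rule 3 Final Obstruent Devoicing: [ogebzev] → [ogebzef]
  Rule 4 Degemination: no change — [ogebzef]
  Rule 5 Syncope: no change — [ogebzef]
/yipamura/:
  Rule 1 Intervocalic Voicing: no change — [yipamura]
  Rule 2 Final Vowel Raising: no change — [yipamura]
  Rule 3 Final Obstruent Devoicing: no change — [yipamura]
  Rule 4 Degemination: no change — [yipamura]
  Rule 5 Syncope: [yipamura] → [ypamra]

[tezrmgu], [ogebzef], [ypamra]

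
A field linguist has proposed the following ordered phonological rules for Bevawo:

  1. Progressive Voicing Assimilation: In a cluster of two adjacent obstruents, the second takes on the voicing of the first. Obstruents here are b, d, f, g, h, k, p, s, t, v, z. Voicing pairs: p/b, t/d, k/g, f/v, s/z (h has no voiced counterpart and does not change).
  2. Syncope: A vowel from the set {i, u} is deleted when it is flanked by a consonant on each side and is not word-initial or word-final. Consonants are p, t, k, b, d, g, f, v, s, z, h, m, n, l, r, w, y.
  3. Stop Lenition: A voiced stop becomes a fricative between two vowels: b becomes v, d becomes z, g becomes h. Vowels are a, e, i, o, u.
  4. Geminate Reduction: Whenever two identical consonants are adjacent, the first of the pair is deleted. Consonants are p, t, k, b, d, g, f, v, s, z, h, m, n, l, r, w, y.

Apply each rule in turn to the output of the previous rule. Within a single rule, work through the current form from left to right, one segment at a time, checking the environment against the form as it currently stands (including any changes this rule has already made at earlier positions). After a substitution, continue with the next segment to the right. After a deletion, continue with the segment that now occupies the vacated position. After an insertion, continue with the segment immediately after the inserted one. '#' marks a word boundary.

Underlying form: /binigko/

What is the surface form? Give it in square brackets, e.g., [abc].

1 Progressive Voicing Assimilation: [binigko] → [biniggo]
2 Syncope: [biniggo] → [bnggo]
3 Stop Lenition: no change — [bnggo]
4 Geminate Reduction: [bnggo] → [bngo]

[bngo]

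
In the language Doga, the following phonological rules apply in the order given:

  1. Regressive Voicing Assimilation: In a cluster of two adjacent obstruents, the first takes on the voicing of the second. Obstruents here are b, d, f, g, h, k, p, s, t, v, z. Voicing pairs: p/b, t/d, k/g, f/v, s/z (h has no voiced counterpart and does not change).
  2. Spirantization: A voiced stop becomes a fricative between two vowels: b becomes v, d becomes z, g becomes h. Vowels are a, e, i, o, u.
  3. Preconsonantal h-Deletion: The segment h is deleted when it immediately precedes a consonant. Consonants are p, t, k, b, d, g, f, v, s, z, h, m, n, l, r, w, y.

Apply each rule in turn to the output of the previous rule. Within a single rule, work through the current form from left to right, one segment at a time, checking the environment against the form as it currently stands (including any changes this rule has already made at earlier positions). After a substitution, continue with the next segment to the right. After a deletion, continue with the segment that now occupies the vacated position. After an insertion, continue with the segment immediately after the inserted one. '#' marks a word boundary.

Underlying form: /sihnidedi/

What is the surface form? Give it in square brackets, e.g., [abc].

[sinizezi]

1 Regressive Voicing Assimilation: no change — [sihnidedi]
2 Spirantization: [sihnidedi] → [sihnizezi]
3 Preconsonantal h-Deletion: [sihnizezi] → [sinizezi]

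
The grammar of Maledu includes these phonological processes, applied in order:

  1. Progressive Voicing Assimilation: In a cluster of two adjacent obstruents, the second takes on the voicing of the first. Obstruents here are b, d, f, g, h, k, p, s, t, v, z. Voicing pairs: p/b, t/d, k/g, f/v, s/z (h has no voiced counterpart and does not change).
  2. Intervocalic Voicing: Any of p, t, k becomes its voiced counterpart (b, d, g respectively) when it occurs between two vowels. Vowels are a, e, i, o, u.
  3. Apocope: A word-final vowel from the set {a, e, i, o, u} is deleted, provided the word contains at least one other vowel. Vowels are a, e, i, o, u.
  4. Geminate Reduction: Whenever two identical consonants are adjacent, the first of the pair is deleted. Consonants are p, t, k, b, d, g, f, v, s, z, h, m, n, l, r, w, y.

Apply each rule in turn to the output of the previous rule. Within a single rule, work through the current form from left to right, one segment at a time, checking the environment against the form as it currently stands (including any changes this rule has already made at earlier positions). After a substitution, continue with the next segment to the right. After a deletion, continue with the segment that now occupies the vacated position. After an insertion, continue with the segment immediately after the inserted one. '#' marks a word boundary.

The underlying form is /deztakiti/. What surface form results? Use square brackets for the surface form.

[dezdagid]

1 Progressive Voicing Assimilation: [deztakiti] → [dezdakiti]
2 Intervocalic Voicing: [dezdakiti] → [dezdagidi]
3 Apocope: [dezdagidi] → [dezdagid]
4 Geminate Reduction: no change — [dezdagid]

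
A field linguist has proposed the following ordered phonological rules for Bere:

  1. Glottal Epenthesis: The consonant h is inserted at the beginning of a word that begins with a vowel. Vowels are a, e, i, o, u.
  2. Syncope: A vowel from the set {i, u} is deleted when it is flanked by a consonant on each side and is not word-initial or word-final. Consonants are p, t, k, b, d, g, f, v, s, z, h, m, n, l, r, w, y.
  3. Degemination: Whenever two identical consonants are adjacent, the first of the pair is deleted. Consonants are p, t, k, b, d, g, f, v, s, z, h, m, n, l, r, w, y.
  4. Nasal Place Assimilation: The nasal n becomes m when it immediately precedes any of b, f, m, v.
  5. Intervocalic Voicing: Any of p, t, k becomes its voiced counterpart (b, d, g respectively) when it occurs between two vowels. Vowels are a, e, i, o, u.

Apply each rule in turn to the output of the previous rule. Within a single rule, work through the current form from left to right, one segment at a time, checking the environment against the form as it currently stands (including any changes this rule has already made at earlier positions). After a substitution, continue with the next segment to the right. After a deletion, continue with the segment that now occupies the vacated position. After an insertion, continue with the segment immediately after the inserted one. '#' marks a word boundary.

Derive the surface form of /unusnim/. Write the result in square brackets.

[hnsmm]

1 Glottal Epenthesis: [unusnim] → [hunusnim]
2 Syncope: [hunusnim] → [hnsnm]
3 Degemination: no change — [hnsnm]
4 Nasal Place Assimilation: [hnsnm] → [hnsmm]
5 Intervocalic Voicing: no change — [hnsmm]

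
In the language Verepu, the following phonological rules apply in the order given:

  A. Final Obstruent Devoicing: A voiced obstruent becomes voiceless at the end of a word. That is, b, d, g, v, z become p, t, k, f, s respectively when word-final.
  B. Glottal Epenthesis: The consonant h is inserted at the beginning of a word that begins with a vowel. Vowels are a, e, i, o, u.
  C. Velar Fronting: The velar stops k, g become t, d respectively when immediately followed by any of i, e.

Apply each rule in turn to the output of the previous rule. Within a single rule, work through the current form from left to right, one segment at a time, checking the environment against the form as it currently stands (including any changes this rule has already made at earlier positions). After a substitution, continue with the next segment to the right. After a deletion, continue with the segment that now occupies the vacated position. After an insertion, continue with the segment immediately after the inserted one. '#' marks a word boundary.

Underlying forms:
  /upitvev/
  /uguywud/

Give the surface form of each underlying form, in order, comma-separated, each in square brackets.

/upitvev/:
  A Final Obstruent Devoicing: [upitvev] → [upitvef]
  B Glottal Epenthesis: [upitvef] → [hupitvef]
  C Velar Fronting: no change — [hupitvef]
/uguywud/:
  A Final Obstruent Devoicing: [uguywud] → [uguywut]
  B Glottal Epenthesis: [uguywut] → [huguywut]
  C Velar Fronting: no change — [huguywut]

[hupitvef], [huguywut]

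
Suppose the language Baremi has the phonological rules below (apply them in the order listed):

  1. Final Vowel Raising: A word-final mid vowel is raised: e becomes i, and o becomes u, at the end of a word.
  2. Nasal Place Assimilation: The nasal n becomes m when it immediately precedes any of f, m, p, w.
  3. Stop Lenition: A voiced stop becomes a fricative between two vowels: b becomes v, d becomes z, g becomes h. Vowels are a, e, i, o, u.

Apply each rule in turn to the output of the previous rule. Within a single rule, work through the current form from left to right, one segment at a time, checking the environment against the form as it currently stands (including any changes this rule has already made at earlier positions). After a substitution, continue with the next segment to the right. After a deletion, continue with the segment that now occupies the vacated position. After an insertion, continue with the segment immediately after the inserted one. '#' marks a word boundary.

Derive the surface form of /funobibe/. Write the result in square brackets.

[funovivi]

1 Final Vowel Raising: [funobibe] → [funobibi]
2 Nasal Place Assimilation: no change — [funobibi]
3 Stop Lenition: [funobibi] → [funovivi]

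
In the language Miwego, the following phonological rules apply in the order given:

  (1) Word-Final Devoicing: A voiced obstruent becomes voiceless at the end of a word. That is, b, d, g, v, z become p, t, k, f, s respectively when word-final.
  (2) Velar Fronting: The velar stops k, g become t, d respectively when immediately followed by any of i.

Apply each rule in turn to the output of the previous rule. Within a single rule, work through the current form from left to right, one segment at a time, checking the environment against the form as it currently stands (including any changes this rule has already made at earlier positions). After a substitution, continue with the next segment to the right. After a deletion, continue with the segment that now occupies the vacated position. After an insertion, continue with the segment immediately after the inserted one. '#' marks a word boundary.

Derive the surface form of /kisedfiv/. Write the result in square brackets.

[tisedfif]

(1) Word-Final Devoicing: [kisedfiv] → [kisedfif]
(2) Velar Fronting: [kisedfif] → [tisedfif]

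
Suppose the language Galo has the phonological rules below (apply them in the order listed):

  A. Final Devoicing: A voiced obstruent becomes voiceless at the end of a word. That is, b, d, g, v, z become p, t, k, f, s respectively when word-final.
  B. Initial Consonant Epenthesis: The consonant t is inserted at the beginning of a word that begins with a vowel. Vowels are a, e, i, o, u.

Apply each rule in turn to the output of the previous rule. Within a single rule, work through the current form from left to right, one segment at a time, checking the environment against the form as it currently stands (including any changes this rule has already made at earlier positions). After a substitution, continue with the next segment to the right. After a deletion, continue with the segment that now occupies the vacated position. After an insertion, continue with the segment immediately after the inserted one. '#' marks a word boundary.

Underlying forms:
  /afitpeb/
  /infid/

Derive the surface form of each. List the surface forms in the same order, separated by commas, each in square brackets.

[tafitpep], [tinfit]

/afitpeb/:
  A Final Devoicing: [afitpeb] → [afitpep]
  B Initial Consonant Epenthesis: [afitpep] → [tafitpep]
/infid/:
  A Final Devoicing: [infid] → [infit]
  B Initial Consonant Epenthesis: [infit] → [tinfit]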